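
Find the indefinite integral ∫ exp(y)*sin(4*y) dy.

exp(y)*sin(4*y)/17 - 4*exp(y)*cos(4*y)/17 + C

Let I denote the integral. Integrate by parts with u = sin(4*y), dv = exp(y) dy, so v = exp(y): I = exp(y)*sin(4*y) − 4·∫ exp(y)*cos(4*y) dy.
Apply parts again with u = cos(4*y), dv = exp(y) dy: ∫ exp(y)*cos(4*y) dy = exp(y)*cos(4*y) + 4·I. Substituting back brings back I: I = exp(y)*sin(4*y) - 4*exp(y)*cos(4*y) − 16·I.
Solving for I: (1 + 16)·I equals the remaining terms, so I = (1/17)·(exp(y)*sin(4*y) - 4*exp(y)*cos(4*y)).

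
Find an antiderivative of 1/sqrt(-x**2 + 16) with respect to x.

asin(x/4) + C

Substitute x = 4·sin(θ), so dx = 4·cos(θ) dθ and the radical becomes sqrt(-x**2 + 16) = 4·cos(θ) by the Pythagorean identity.
Integrate the resulting trig expression in θ, then back-substitute θ = asin(x/4), sin(θ) = x/4, cos(θ) = sqrt(-x**2 + 16)/4 (absorbing any constant into C).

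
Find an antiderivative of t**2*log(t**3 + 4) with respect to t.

Let u = t**3 + 4, so du = (3*t**2) dt.
The integral becomes (1/3)·∫ log(u) du; integrate by parts with u′=log(u), dv′=du.

t**3*log(t**3 + 4)/3 - t**3/3 + 4*log(t**3 + 4)/3 + C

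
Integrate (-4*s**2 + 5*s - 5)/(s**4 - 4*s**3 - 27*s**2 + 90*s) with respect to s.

-log(s)/18 - 119*log(s - 6)/198 + 13*log(s - 3)/36 + 13*log(s + 5)/44 + C

Factor the denominator: s*(s - 6)*(s - 3)*(s + 5).
Partial-fraction decomposition: 13/(44*(s + 5)) + 13/(36*(s - 3)) - 119/(198*(s - 6)) - 1/(18*s).
Integrate each term: A/(s−a) contributes A·log|s−a|.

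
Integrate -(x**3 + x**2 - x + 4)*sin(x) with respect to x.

x**3*cos(x) - 3*x**2*sin(x) + x**2*cos(x) - 2*x*sin(x) - 7*x*cos(x) + 7*sin(x) + 2*cos(x) + C

Use integration by parts with u = x**3 + x**2 - x + 4, dv = -sin(x) dx, so v = cos(x).
Apply parts 3 times (tabular method): alternate signs, differentiate u down to 0, integrate dv up.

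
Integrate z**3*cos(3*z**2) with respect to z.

z**2*sin(3*z**2)/6 + cos(3*z**2)/18 + C

Let u = z², du = 2z dz; rewrite as (1/2)∫ u^1·cos(3u) du.
Now integrate by parts 1 time.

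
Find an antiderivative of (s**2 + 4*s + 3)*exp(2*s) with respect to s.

Use integration by parts with u = s**2 + 4*s + 3, dv = exp(2*s) ds, so v = exp(2*s)/2.
Apply parts 2 times (tabular method): alternate signs, differentiate u down to 0, integrate dv up.

(2*s**2 + 6*s + 3)*exp(2*s)/4 + C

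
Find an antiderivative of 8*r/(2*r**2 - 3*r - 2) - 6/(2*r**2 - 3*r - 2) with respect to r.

Let u = 2*r**2 - 3*r - 2, so du = (4*r - 3) dr.
Rewriting, the integral becomes 2·∫ 1/u du = 2·log(u).
Substituting back, u = 2*r**2 - 3*r - 2.

2*log(2*r**2 - 3*r - 2) + C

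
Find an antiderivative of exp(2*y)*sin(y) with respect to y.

Let I denote the integral. Integrate by parts with u = sin(y), dv = exp(2*y) dy, so v = exp(2*y)/2: I = exp(2*y)*sin(y)/2 − (1/2)·∫ exp(2*y)*cos(y) dy.
Apply parts again with u = cos(y), dv = exp(2*y) dy: ∫ exp(2*y)*cos(y) dy = exp(2*y)*cos(y)/2 + (1/2)·I. Substituting back brings back I: I = exp(2*y)*sin(y)/2 - exp(2*y)*cos(y)/4 − (1/4)·I.
Solving for I: (1 + 1/4)·I equals the remaining terms, so I = (4/5)·(exp(2*y)*sin(y)/2 - exp(2*y)*cos(y)/4).

2*exp(2*y)*sin(y)/5 - exp(2*y)*cos(y)/5 + C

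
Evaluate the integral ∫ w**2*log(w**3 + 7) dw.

w**3*log(w**3 + 7)/3 - w**3/3 + 7*log(w**3 + 7)/3 + C

Let u = w**3 + 7, so du = (3*w**2) dw.
The integral becomes (1/3)·∫ log(u) du; integrate by parts with u′=log(u), dv′=du.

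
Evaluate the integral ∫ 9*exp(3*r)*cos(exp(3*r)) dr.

3*sin(exp(3*r)) + C

Let u = exp(3*r), so du = (3*exp(3*r)) dr.
Rewriting, the integral becomes 3·∫ cos(u) du = 3·sin(u).
Substituting back, u = exp(3*r).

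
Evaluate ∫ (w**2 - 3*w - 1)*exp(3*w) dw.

(9*w**2 - 33*w + 2)*exp(3*w)/27 + C

Use integration by parts with u = w**2 - 3*w - 1, dv = exp(3*w) dw, so v = exp(3*w)/3.
Apply parts 2 times (tabular method): alternate signs, differentiate u down to 0, integrate dv up.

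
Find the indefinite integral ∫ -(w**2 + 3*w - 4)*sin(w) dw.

w**2*cos(w) - 2*w*sin(w) + 3*w*cos(w) - 3*sin(w) - 6*cos(w) + C

Use integration by parts with u = w**2 + 3*w - 4, dv = -sin(w) dw, so v = cos(w).
Apply parts 2 times (tabular method): alternate signs, differentiate u down to 0, integrate dv up.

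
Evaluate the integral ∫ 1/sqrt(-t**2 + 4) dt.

asin(t/2) + C

Substitute t = 2·sin(θ), so dt = 2·cos(θ) dθ and the radical becomes sqrt(-t**2 + 4) = 2·cos(θ) by the Pythagorean identity.
Integrate the resulting trig expression in θ, then back-substitute θ = asin(t/2), sin(θ) = t/2, cos(θ) = sqrt(-t**2 + 4)/2 (absorbing any constant into C).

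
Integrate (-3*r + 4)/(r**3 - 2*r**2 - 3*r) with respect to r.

Factor the denominator: r*(r - 3)*(r + 1).
Partial-fraction decomposition: 7/(4*(r + 1)) - 5/(12*(r - 3)) - 4/(3*r).
Integrate each term: A/(r−a) contributes A·log|r−a|.

-4*log(r)/3 - 5*log(r - 3)/12 + 7*log(r + 1)/4 + C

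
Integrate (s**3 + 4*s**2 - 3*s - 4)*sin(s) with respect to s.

Use integration by parts with u = s**3 + 4*s**2 - 3*s - 4, dv = sin(s) ds, so v = -cos(s).
Apply parts 3 times (tabular method): alternate signs, differentiate u down to 0, integrate dv up.

-s**3*cos(s) + 3*s**2*sin(s) - 4*s**2*cos(s) + 8*s*sin(s) + 9*s*cos(s) - 9*sin(s) + 12*cos(s) + C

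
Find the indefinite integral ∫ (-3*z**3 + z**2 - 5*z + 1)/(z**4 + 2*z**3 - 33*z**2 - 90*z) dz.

Factor the denominator: z*(z - 6)*(z + 3)*(z + 5).
Partial-fraction decomposition: -213/(55*(z + 5)) + 53/(27*(z + 3)) - 641/(594*(z - 6)) - 1/(90*z).
Integrate each term: A/(z−a) contributes A·log|z−a|.

-log(z)/90 - 641*log(z - 6)/594 + 53*log(z + 3)/27 - 213*log(z + 5)/55 + C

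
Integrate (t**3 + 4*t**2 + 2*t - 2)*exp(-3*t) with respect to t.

Use integration by parts with u = t**3 + 4*t**2 + 2*t - 2, dv = exp(-3*t) dt, so v = -exp(-3*t)/3.
Apply parts 3 times (tabular method): alternate signs, differentiate u down to 0, integrate dv up.

(-9*t**3 - 45*t**2 - 48*t + 2)*exp(-3*t)/27 + C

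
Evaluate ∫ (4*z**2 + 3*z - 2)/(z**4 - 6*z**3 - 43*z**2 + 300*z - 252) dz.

87*log(z - 6)/845 + log(z - 1)/40 - 173*log(z + 7)/1352 - 32/(13*z - 78) + C

Factor the denominator: (z - 6)**2*(z - 1)*(z + 7).
Partial-fraction decomposition: -173/(1352*(z + 7)) + 1/(40*(z - 1)) + 87/(845*(z - 6)) + 32/(13*(z - 6)**2).
Integrate each term; A/(z−a) gives A·log|z−a|; A/(z−a)² gives −A/(z−a).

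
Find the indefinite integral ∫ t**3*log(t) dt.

t**4*log(t)/4 - t**4/16 + C

Use integration by parts with u = log(t), dv = t**3 dt.
Then du = 1/t dt and v = t**4/4.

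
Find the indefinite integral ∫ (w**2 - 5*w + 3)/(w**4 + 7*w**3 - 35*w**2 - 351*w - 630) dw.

17*log(w - 7)/1560 - 9*log(w + 3)/20 + 53*log(w + 5)/24 - 23*log(w + 6)/13 + C

Factor the denominator: (w - 7)*(w + 3)*(w + 5)*(w + 6).
Partial-fraction decomposition: -23/(13*(w + 6)) + 53/(24*(w + 5)) - 9/(20*(w + 3)) + 17/(1560*(w - 7)).
Integrate each term: A/(w−a) contributes A·log|w−a|.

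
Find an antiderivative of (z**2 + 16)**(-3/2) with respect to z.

Substitute z = 4·tan(θ), so dz = 4·sec(θ)^2 dθ and the radical becomes sqrt(z**2 + 16) = 4·sec(θ) by the Pythagorean identity.
Integrate the resulting trig expression in θ, then back-substitute tan(θ) = z/4, sec(θ) = sqrt(z**2 + 16)/4 (absorbing any constant into C).

z/(16*sqrt(z**2 + 16)) + C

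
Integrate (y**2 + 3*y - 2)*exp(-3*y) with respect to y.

Use integration by parts with u = y**2 + 3*y - 2, dv = exp(-3*y) dy, so v = -exp(-3*y)/3.
Apply parts 2 times (tabular method): alternate signs, differentiate u down to 0, integrate dv up.

(-9*y**2 - 33*y + 7)*exp(-3*y)/27 + C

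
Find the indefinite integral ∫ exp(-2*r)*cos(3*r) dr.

3*exp(-2*r)*sin(3*r)/13 - 2*exp(-2*r)*cos(3*r)/13 + C

Let I denote the integral. Integrate by parts with u = cos(3*r), dv = exp(-2*r) dr, so v = -exp(-2*r)/2: I = -exp(-2*r)*cos(3*r)/2 − (3/2)·∫ exp(-2*r)*sin(3*r) dr.
Apply parts again with u = sin(3*r), dv = exp(-2*r) dr: ∫ exp(-2*r)*sin(3*r) dr = -exp(-2*r)*sin(3*r)/2 + (3/2)·I. Substituting back brings back I: I = 3*exp(-2*r)*sin(3*r)/4 - exp(-2*r)*cos(3*r)/2 − (9/4)·I.
Solving for I: (1 + 9/4)·I equals the remaining terms, so I = (4/13)·(3*exp(-2*r)*sin(3*r)/4 - exp(-2*r)*cos(3*r)/2).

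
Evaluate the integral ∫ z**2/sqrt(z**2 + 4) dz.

z*sqrt(z**2 + 4)/2 - 2*log(z + sqrt(z**2 + 4)) + C

Substitute z = 2·tan(θ), so dz = 2·sec(θ)^2 dθ and the radical becomes sqrt(z**2 + 4) = 2·sec(θ) by the Pythagorean identity.
Integrate the resulting trig expression in θ, then back-substitute tan(θ) = z/2, sec(θ) = sqrt(z**2 + 4)/2 (absorbing any constant into C).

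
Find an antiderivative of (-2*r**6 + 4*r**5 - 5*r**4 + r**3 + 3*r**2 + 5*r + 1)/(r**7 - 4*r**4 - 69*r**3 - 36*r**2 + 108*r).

Factor the denominator: r*(r - 3)*(r - 1)*(r + 2)**2*(r**2 + 9).
Partial-fraction decomposition: -(27863*r - 89682)/(45630*(r**2 + 9)) - 160567/(152100*(r + 2)) + 341/(390*(r + 2)**2) - 7/(180*(r - 1)) - 821/(2700*(r - 3)) + 1/(108*r).
Integrate each term; A/(r−a) gives A·log|r−a|; the (Br+D)/(r²+p²) term gives a log and an atan.

log(r)/108 - 821*log(r - 3)/2700 - 7*log(r - 1)/180 - 160567*log(r + 2)/152100 - 27863*log(r**2 + 9)/91260 + 14947*atan(r/3)/22815 - 341/(390*r + 780) + C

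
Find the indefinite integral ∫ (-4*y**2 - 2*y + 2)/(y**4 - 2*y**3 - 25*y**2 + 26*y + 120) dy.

Factor the denominator: (y - 5)*(y - 3)*(y + 2)*(y + 4).
Partial-fraction decomposition: 3/(7*(y + 4)) - 1/(7*(y + 2)) + 4/(7*(y - 3)) - 6/(7*(y - 5)).
Integrate each term: A/(y−a) contributes A·log|y−a|.

-6*log(y - 5)/7 + 4*log(y - 3)/7 - log(y + 2)/7 + 3*log(y + 4)/7 + C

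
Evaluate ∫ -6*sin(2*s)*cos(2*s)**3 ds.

Let u = cos(2*s), so du = (-2*sin(2*s)) ds.
Rewriting, the integral becomes 3·∫ u^3 du = 3·u^4/4.
Substituting back, u = cos(2*s).

3*cos(2*s)**4/4 + C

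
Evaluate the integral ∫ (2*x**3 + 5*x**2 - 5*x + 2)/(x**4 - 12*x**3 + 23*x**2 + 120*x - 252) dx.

Factor the denominator: (x - 7)*(x - 6)*(x - 2)*(x + 3).
Partial-fraction decomposition: -4/(225*(x + 3)) + 7/(25*(x - 2)) - 146/(9*(x - 6)) + 449/(25*(x - 7)).
Integrate each term: A/(x−a) contributes A·log|x−a|.

449*log(x - 7)/25 - 146*log(x - 6)/9 + 7*log(x - 2)/25 - 4*log(x + 3)/225 + C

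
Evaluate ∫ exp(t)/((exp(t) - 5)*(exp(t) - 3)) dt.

log(exp(t) - 5)/2 - log(exp(t) - 3)/2 + C

Let u = e^t, du = e^t dt.
The integral becomes ∫ du/((u-3)(u-5)); decompose into partial fractions.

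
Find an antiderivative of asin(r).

r*asin(r) + sqrt(-r**2 + 1) + C

Use integration by parts with u = arcsin(r), dv = dr.
Then du = 1/sqrt(-r**2 + 1) dr.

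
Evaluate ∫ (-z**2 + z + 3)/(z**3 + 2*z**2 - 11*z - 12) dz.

-3*log(z - 3)/28 - log(z + 1)/12 - 17*log(z + 4)/21 + C

Factor the denominator: (z - 3)*(z + 1)*(z + 4).
Partial-fraction decomposition: -17/(21*(z + 4)) - 1/(12*(z + 1)) - 3/(28*(z - 3)).
Integrate each term: A/(z−a) contributes A·log|z−a|.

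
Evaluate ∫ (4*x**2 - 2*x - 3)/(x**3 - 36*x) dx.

log(x)/12 + 43*log(x - 6)/24 + 17*log(x + 6)/8 + C

Factor the denominator: x*(x - 6)*(x + 6).
Partial-fraction decomposition: 17/(8*(x + 6)) + 43/(24*(x - 6)) + 1/(12*x).
Integrate each term: A/(x−a) contributes A·log|x−a|.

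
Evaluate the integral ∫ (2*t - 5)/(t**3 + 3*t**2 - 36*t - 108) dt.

7*log(t - 6)/108 + 11*log(t + 3)/27 - 17*log(t + 6)/36 + C

Factor the denominator: (t - 6)*(t + 3)*(t + 6).
Partial-fraction decomposition: -17/(36*(t + 6)) + 11/(27*(t + 3)) + 7/(108*(t - 6)).
Integrate each term: A/(t−a) contributes A·log|t−a|.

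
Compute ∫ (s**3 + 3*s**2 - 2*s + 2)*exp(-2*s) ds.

(-4*s**3 - 18*s**2 - 10*s - 13)*exp(-2*s)/8 + C

Use integration by parts with u = s**3 + 3*s**2 - 2*s + 2, dv = exp(-2*s) ds, so v = -exp(-2*s)/2.
Apply parts 3 times (tabular method): alternate signs, differentiate u down to 0, integrate dv up.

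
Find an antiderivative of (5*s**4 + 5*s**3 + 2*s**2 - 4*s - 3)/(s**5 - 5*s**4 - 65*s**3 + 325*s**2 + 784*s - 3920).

13787*log(s - 7)/924 - 1259*log(s - 5)/72 + 1613*log(s - 4)/264 - 335*log(s + 4)/792 + 1157*log(s + 7)/616 + C

Factor the denominator: (s - 7)*(s - 5)*(s - 4)*(s + 4)*(s + 7).
Partial-fraction decomposition: 1157/(616*(s + 7)) - 335/(792*(s + 4)) + 1613/(264*(s - 4)) - 1259/(72*(s - 5)) + 13787/(924*(s - 7)).
Integrate each term: A/(s−a) contributes A·log|s−a|.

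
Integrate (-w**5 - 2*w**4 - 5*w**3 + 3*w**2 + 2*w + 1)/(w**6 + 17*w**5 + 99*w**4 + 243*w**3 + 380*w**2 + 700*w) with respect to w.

Factor the denominator: w*(w + 5)**2*(w + 7)*(w**2 + 4).
Partial-fraction decomposition: (2417*w + 18220)/(178292*(w**2 + 4)) - 6927/(742*(w + 7)) + 349881/(42050*(w + 5)) - 1283/(145*(w + 5)**2) + 1/(700*w).
Integrate each term; A/(w−a) gives A·log|w−a|; the (Bw+D)/(w²+p²) term gives a log and an atan.

log(w)/700 + 349881*log(w + 5)/42050 - 6927*log(w + 7)/742 + 2417*log(w**2 + 4)/356584 + 4555*atan(w/2)/89146 + 1283/(145*w + 725) + C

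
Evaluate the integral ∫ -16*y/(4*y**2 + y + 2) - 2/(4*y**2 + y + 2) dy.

Let u = 4*y**2 + y + 2, so du = (8*y + 1) dy.
Rewriting, the integral becomes -2·∫ 1/u du = -2·log(u).
Substituting back, u = 4*y**2 + y + 2.

-2*log(4*y**2 + y + 2) + C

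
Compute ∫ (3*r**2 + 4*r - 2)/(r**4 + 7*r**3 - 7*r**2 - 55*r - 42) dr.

Factor the denominator: (r - 3)*(r + 1)*(r + 2)*(r + 7).
Partial-fraction decomposition: -39/(100*(r + 7)) + 2/(25*(r + 2)) + 1/(8*(r + 1)) + 37/(200*(r - 3)).
Integrate each term: A/(r−a) contributes A·log|r−a|.

37*log(r - 3)/200 + log(r + 1)/8 + 2*log(r + 2)/25 - 39*log(r + 7)/100 + C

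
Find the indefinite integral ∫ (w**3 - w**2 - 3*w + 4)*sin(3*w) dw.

Use integration by parts with u = w**3 - w**2 - 3*w + 4, dv = sin(3*w) dw, so v = -cos(3*w)/3.
Apply parts 3 times (tabular method): alternate signs, differentiate u down to 0, integrate dv up.

-w**3*cos(3*w)/3 + w**2*sin(3*w)/3 + w**2*cos(3*w)/3 - 2*w*sin(3*w)/9 + 11*w*cos(3*w)/9 - 11*sin(3*w)/27 - 38*cos(3*w)/27 + C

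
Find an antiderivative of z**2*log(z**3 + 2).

z**3*log(z**3 + 2)/3 - z**3/3 + 2*log(z**3 + 2)/3 + C

Let u = z**3 + 2, so du = (3*z**2) dz.
The integral becomes (1/3)·∫ log(u) du; integrate by parts with u′=log(u), dv′=du.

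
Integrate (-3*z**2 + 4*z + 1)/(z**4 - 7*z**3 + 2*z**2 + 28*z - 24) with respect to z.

-83*log(z - 6)/160 + 3*log(z - 2)/16 + 2*log(z - 1)/15 + 19*log(z + 2)/96 + C

Factor the denominator: (z - 6)*(z - 2)*(z - 1)*(z + 2).
Partial-fraction decomposition: 19/(96*(z + 2)) + 2/(15*(z - 1)) + 3/(16*(z - 2)) - 83/(160*(z - 6)).
Integrate each term: A/(z−a) contributes A·log|z−a|.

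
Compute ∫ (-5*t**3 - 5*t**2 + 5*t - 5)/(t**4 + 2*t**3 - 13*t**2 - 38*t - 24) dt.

-11*log(t - 4)/6 + log(t + 1) + 5*log(t + 2)/6 - 5*log(t + 3) + C

Factor the denominator: (t - 4)*(t + 1)*(t + 2)*(t + 3).
Partial-fraction decomposition: -5/(t + 3) + 5/(6*(t + 2)) + 1/(t + 1) - 11/(6*(t - 4)).
Integrate each term: A/(t−a) contributes A·log|t−a|.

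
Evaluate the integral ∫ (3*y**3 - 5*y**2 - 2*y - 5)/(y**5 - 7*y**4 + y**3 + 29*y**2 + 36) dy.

Factor the denominator: (y - 6)*(y - 3)*(y + 2)*(y**2 + 1).
Partial-fraction decomposition: -(43*y - 1)/(370*(y**2 + 1)) - 9/(40*(y + 2)) - 1/(6*(y - 3)) + 451/(888*(y - 6)).
Integrate each term; A/(y−a) gives A·log|y−a|; the (By+D)/(y²+p²) term gives a log and an atan.

451*log(y - 6)/888 - log(y - 3)/6 - 9*log(y + 2)/40 - 43*log(y**2 + 1)/740 + atan(y)/370 + C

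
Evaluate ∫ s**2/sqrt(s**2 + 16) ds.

s*sqrt(s**2 + 16)/2 - 8*log(s + sqrt(s**2 + 16)) + C

Substitute s = 4·tan(θ), so ds = 4·sec(θ)^2 dθ and the radical becomes sqrt(s**2 + 16) = 4·sec(θ) by the Pythagorean identity.
Integrate the resulting trig expression in θ, then back-substitute tan(θ) = s/4, sec(θ) = sqrt(s**2 + 16)/4 (absorbing any constant into C).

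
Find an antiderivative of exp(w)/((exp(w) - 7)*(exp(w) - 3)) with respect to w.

Let u = e^w, du = e^w dw.
The integral becomes ∫ du/((u-3)(u-7)); decompose into partial fractions.

log(exp(w) - 7)/4 - log(exp(w) - 3)/4 + C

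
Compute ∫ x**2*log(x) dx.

x**3*log(x)/3 - x**3/9 + C

Use integration by parts with u = log(x), dv = x**2 dx.
Then du = 1/x dx and v = x**3/3.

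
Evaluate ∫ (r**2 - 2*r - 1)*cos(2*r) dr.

Use integration by parts with u = r**2 - 2*r - 1, dv = cos(2*r) dr, so v = sin(2*r)/2.
Apply parts 2 times (tabular method): alternate signs, differentiate u down to 0, integrate dv up.

r**2*sin(2*r)/2 - r*sin(2*r) + r*cos(2*r)/2 - 3*sin(2*r)/4 - cos(2*r)/2 + C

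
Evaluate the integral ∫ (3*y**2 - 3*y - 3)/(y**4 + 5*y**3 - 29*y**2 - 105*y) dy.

Factor the denominator: y*(y - 5)*(y + 3)*(y + 7).
Partial-fraction decomposition: -55/(112*(y + 7)) + 11/(32*(y + 3)) + 19/(160*(y - 5)) + 1/(35*y).
Integrate each term: A/(y−a) contributes A·log|y−a|.

log(y)/35 + 19*log(y - 5)/160 + 11*log(y + 3)/32 - 55*log(y + 7)/112 + C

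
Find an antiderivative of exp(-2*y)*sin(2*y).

Let I denote the integral. Integrate by parts with u = sin(2*y), dv = exp(-2*y) dy, so v = -exp(-2*y)/2: I = -exp(-2*y)*sin(2*y)/2 + ∫ exp(-2*y)*cos(2*y) dy.
Apply parts again with u = cos(2*y), dv = exp(-2*y) dy: ∫ exp(-2*y)*cos(2*y) dy = -exp(-2*y)*cos(2*y)/2 − I. Substituting back brings back I: I = -exp(-2*y)*sin(2*y)/2 - exp(-2*y)*cos(2*y)/2 − I.
Solving for I: (1 + 1)·I equals the remaining terms, so I = (1/2)·(-exp(-2*y)*sin(2*y)/2 - exp(-2*y)*cos(2*y)/2).

-exp(-2*y)*sin(2*y)/4 - exp(-2*y)*cos(2*y)/4 + C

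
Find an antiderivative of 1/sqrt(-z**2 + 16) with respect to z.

asin(z/4) + C

Substitute z = 4·sin(θ), so dz = 4·cos(θ) dθ and the radical becomes sqrt(-z**2 + 16) = 4·cos(θ) by the Pythagorean identity.
Integrate the resulting trig expression in θ, then back-substitute θ = asin(z/4), sin(θ) = z/4, cos(θ) = sqrt(-z**2 + 16)/4 (absorbing any constant into C).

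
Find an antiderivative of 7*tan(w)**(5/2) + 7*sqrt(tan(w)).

14*tan(w)**(3/2)/3 + C

Let u = tan(w), so du = (tan(w)**2 + 1) dw.
Rewriting, the integral becomes 7·∫ √u du = 7·(2/3)u^(3/2).
Substituting back, u = tan(w).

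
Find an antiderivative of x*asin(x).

x**2*asin(x)/2 + x*sqrt(-x**2 + 1)/4 - asin(x)/4 + C

Use integration by parts with u = arcsin(x), dv = x dx.
Then du = 1/sqrt(-x**2 + 1) dx.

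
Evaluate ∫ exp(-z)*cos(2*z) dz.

Let I denote the integral. Integrate by parts with u = cos(2*z), dv = exp(-z) dz, so v = -exp(-z): I = -exp(-z)*cos(2*z) − 2·∫ exp(-z)*sin(2*z) dz.
Apply parts again with u = sin(2*z), dv = exp(-z) dz: ∫ exp(-z)*sin(2*z) dz = -exp(-z)*sin(2*z) + 2·I. Substituting back brings back I: I = 2*exp(-z)*sin(2*z) - exp(-z)*cos(2*z) − 4·I.
Solving for I: (1 + 4)·I equals the remaining terms, so I = (1/5)·(2*exp(-z)*sin(2*z) - exp(-z)*cos(2*z)).

2*exp(-z)*sin(2*z)/5 - exp(-z)*cos(2*z)/5 + C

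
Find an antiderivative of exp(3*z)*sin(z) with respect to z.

Let I denote the integral. Integrate by parts with u = sin(z), dv = exp(3*z) dz, so v = exp(3*z)/3: I = exp(3*z)*sin(z)/3 − (1/3)·∫ exp(3*z)*cos(z) dz.
Apply parts again with u = cos(z), dv = exp(3*z) dz: ∫ exp(3*z)*cos(z) dz = exp(3*z)*cos(z)/3 + (1/3)·I. Substituting back brings back I: I = exp(3*z)*sin(z)/3 - exp(3*z)*cos(z)/9 − (1/9)·I.
Solving for I: (1 + 1/9)·I equals the remaining terms, so I = (9/10)·(exp(3*z)*sin(z)/3 - exp(3*z)*cos(z)/9).

3*exp(3*z)*sin(z)/10 - exp(3*z)*cos(z)/10 + C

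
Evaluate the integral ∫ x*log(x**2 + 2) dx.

Let u = x**2 + 2, so du = (2*x) dx.
The integral becomes (1/2)·∫ log(u) du; integrate by parts with u′=log(u), dv′=du.

x**2*log(x**2 + 2)/2 - x**2/2 + log(x**2 + 2) + C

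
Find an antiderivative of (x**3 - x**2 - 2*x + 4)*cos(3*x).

Use integration by parts with u = x**3 - x**2 - 2*x + 4, dv = cos(3*x) dx, so v = sin(3*x)/3.
Apply parts 3 times (tabular method): alternate signs, differentiate u down to 0, integrate dv up.

x**3*sin(3*x)/3 - x**2*sin(3*x)/3 + x**2*cos(3*x)/3 - 8*x*sin(3*x)/9 - 2*x*cos(3*x)/9 + 38*sin(3*x)/27 - 8*cos(3*x)/27 + C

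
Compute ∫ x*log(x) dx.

Use integration by parts with u = log(x), dv = x dx.
Then du = 1/x dx and v = x**2/2.

x**2*log(x)/2 - x**2/4 + C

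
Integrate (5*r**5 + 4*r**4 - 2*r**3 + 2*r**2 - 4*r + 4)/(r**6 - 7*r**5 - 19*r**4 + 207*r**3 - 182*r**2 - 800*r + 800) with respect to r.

17909*log(r - 5)/280 - 14531*log(r - 4)/243 - log(r - 1)/72 - 5*log(r + 2)/189 + 4267*log(r + 5)/4860 + 1006/(27*r - 108) + C

Factor the denominator: (r - 5)*(r - 4)**2*(r - 1)*(r + 2)*(r + 5).
Partial-fraction decomposition: 4267/(4860*(r + 5)) - 5/(189*(r + 2)) - 1/(72*(r - 1)) - 14531/(243*(r - 4)) - 1006/(27*(r - 4)**2) + 17909/(280*(r - 5)).
Integrate each term; A/(r−a) gives A·log|r−a|; A/(r−a)² gives −A/(r−a).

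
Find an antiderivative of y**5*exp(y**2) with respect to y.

Let u = y², du = 2y dy; rewrite as (1/2)∫ u^2·exp(1u) du.
Now integrate by parts 2 times.

(y**4 - 2*y**2 + 2)*exp(y**2)/2 + C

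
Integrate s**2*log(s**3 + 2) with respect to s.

s**3*log(s**3 + 2)/3 - s**3/3 + 2*log(s**3 + 2)/3 + C

Let u = s**3 + 2, so du = (3*s**2) ds.
The integral becomes (1/3)·∫ log(u) du; integrate by parts with u′=log(u), dv′=du.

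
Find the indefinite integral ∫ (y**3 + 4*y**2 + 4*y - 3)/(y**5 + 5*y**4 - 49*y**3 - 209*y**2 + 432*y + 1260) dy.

Factor the denominator: (y - 6)*(y - 3)*(y + 2)*(y + 5)*(y + 7).
Partial-fraction decomposition: -89/(650*(y + 7)) + 1/(11*(y + 5)) - 1/(200*(y + 2)) - 3/(50*(y - 3)) + 127/(1144*(y - 6)).
Integrate each term: A/(y−a) contributes A·log|y−a|.

127*log(y - 6)/1144 - 3*log(y - 3)/50 - log(y + 2)/200 + log(y + 5)/11 - 89*log(y + 7)/650 + C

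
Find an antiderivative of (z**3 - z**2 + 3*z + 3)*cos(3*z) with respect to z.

z**3*sin(3*z)/3 - z**2*sin(3*z)/3 + z**2*cos(3*z)/3 + 7*z*sin(3*z)/9 - 2*z*cos(3*z)/9 + 29*sin(3*z)/27 + 7*cos(3*z)/27 + C

Use integration by parts with u = z**3 - z**2 + 3*z + 3, dv = cos(3*z) dz, so v = sin(3*z)/3.
Apply parts 3 times (tabular method): alternate signs, differentiate u down to 0, integrate dv up.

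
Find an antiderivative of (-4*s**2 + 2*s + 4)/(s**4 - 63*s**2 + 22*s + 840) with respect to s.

Factor the denominator: (s - 6)*(s - 5)*(s + 4)*(s + 7).
Partial-fraction decomposition: 103/(234*(s + 7)) - 34/(135*(s + 4)) + 43/(54*(s - 5)) - 64/(65*(s - 6)).
Integrate each term: A/(s−a) contributes A·log|s−a|.

-64*log(s - 6)/65 + 43*log(s - 5)/54 - 34*log(s + 4)/135 + 103*log(s + 7)/234 + C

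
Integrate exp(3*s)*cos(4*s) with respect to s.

Let I denote the integral. Integrate by parts with u = cos(4*s), dv = exp(3*s) ds, so v = exp(3*s)/3: I = exp(3*s)*cos(4*s)/3 + (4/3)·∫ exp(3*s)*sin(4*s) ds.
Apply parts again with u = sin(4*s), dv = exp(3*s) ds: ∫ exp(3*s)*sin(4*s) ds = exp(3*s)*sin(4*s)/3 − (4/3)·I. Substituting back brings back I: I = 4*exp(3*s)*sin(4*s)/9 + exp(3*s)*cos(4*s)/3 − (16/9)·I.
Solving for I: (1 + 16/9)·I equals the remaining terms, so I = (9/25)·(4*exp(3*s)*sin(4*s)/9 + exp(3*s)*cos(4*s)/3).

4*exp(3*s)*sin(4*s)/25 + 3*exp(3*s)*cos(4*s)/25 + C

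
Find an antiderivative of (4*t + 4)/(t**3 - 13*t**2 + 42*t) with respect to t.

2*log(t)/21 + 32*log(t - 7)/7 - 14*log(t - 6)/3 + C

Factor the denominator: t*(t - 7)*(t - 6).
Partial-fraction decomposition: -14/(3*(t - 6)) + 32/(7*(t - 7)) + 2/(21*t).
Integrate each term: A/(t−a) contributes A·log|t−a|.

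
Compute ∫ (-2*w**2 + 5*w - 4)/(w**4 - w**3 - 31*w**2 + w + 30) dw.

-46*log(w - 6)/385 + log(w - 1)/60 - 11*log(w + 1)/56 + 79*log(w + 5)/264 + C

Factor the denominator: (w - 6)*(w - 1)*(w + 1)*(w + 5).
Partial-fraction decomposition: 79/(264*(w + 5)) - 11/(56*(w + 1)) + 1/(60*(w - 1)) - 46/(385*(w - 6)).
Integrate each term: A/(w−a) contributes A·log|w−a|.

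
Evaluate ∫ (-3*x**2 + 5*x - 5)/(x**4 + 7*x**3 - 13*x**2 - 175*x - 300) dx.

Factor the denominator: (x - 5)*(x + 3)*(x + 4)*(x + 5).
Partial-fraction decomposition: 21/(4*(x + 5)) - 73/(9*(x + 4)) + 47/(16*(x + 3)) - 11/(144*(x - 5)).
Integrate each term: A/(x−a) contributes A·log|x−a|.

-11*log(x - 5)/144 + 47*log(x + 3)/16 - 73*log(x + 4)/9 + 21*log(x + 5)/4 + C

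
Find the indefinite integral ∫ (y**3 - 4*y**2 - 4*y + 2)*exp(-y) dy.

Use integration by parts with u = y**3 - 4*y**2 - 4*y + 2, dv = exp(-y) dy, so v = -exp(-y).
Apply parts 3 times (tabular method): alternate signs, differentiate u down to 0, integrate dv up.

(-y**3 + y**2 + 6*y + 4)*exp(-y) + C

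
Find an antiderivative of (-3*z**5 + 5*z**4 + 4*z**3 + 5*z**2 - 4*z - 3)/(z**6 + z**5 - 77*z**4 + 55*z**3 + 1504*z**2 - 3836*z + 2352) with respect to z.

-15831*log(z - 6)/6760 + 1475*log(z - 4)/1452 + 25*log(z - 2)/648 - log(z - 1)/240 - 45275585*log(z + 7)/26501904 - 15331/(2574*z + 18018) + C

Factor the denominator: (z - 6)*(z - 4)*(z - 2)*(z - 1)*(z + 7)**2.
Partial-fraction decomposition: -45275585/(26501904*(z + 7)) + 15331/(2574*(z + 7)**2) - 1/(240*(z - 1)) + 25/(648*(z - 2)) + 1475/(1452*(z - 4)) - 15831/(6760*(z - 6)).
Integrate each term; A/(z−a) gives A·log|z−a|; A/(z−a)² gives −A/(z−a).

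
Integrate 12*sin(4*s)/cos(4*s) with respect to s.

Let u = cos(4*s), so du = (-4*sin(4*s)) ds.
Rewriting, the integral becomes -3·∫ 1/u du = -3·log(u).
Substituting back, u = cos(4*s).

-3*log(cos(4*s)) + C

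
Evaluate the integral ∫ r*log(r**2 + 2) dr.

r**2*log(r**2 + 2)/2 - r**2/2 + log(r**2 + 2) + C

Let u = r**2 + 2, so du = (2*r) dr.
The integral becomes (1/2)·∫ log(u) du; integrate by parts with u′=log(u), dv′=du.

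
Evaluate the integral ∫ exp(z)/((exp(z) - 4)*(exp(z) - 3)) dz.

Let u = e^z, du = e^z dz.
The integral becomes ∫ du/((u-4)(u-3)); decompose into partial fractions.

log(exp(z) - 4) - log(exp(z) - 3) + C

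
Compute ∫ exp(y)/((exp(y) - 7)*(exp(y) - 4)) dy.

Let u = e^y, du = e^y dy.
The integral becomes ∫ du/((u-4)(u-7)); decompose into partial fractions.

log(exp(y) - 7)/3 - log(exp(y) - 4)/3 + C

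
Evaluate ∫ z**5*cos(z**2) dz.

Let u = z², du = 2z dz; rewrite as (1/2)∫ u^2·cos(1u) du.
Now integrate by parts 2 times.

z**4*sin(z**2)/2 + z**2*cos(z**2) - sin(z**2) + C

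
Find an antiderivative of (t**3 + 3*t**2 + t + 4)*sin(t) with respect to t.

Use integration by parts with u = t**3 + 3*t**2 + t + 4, dv = sin(t) dt, so v = -cos(t).
Apply parts 3 times (tabular method): alternate signs, differentiate u down to 0, integrate dv up.

-t**3*cos(t) + 3*t**2*sin(t) - 3*t**2*cos(t) + 6*t*sin(t) + 5*t*cos(t) - 5*sin(t) + 2*cos(t) + C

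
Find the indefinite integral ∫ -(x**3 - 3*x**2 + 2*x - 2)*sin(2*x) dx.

x**3*cos(2*x)/2 - 3*x**2*sin(2*x)/4 - 3*x**2*cos(2*x)/2 + 3*x*sin(2*x)/2 + x*cos(2*x)/4 - sin(2*x)/8 - cos(2*x)/4 + C

Use integration by parts with u = x**3 - 3*x**2 + 2*x - 2, dv = -sin(2*x) dx, so v = cos(2*x)/2.
Apply parts 3 times (tabular method): alternate signs, differentiate u down to 0, integrate dv up.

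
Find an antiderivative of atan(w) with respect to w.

w*atan(w) - log(w**2 + 1)/2 + C

Use integration by parts with u = arctan(w), dv = dw.
Then du = 1/(w**2 + 1) dw.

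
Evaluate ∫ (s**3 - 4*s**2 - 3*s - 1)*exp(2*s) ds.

Use integration by parts with u = s**3 - 4*s**2 - 3*s - 1, dv = exp(2*s) ds, so v = exp(2*s)/2.
Apply parts 3 times (tabular method): alternate signs, differentiate u down to 0, integrate dv up.

(4*s**3 - 22*s**2 + 10*s - 9)*exp(2*s)/8 + C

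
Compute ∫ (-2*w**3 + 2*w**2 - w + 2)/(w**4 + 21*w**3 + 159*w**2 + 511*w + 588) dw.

77*log(w + 3)/16 - 166*log(w + 4)/9 + 1675*log(w + 7)/144 - 793/(12*w + 84) + C

Factor the denominator: (w + 3)*(w + 4)*(w + 7)**2.
Partial-fraction decomposition: 1675/(144*(w + 7)) + 793/(12*(w + 7)**2) - 166/(9*(w + 4)) + 77/(16*(w + 3)).
Integrate each term; A/(w−a) gives A·log|w−a|; A/(w−a)² gives −A/(w−a).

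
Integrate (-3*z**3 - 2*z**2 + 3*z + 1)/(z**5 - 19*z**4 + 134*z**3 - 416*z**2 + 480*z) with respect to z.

log(z)/480 - 701*log(z - 6)/24 + 409*log(z - 5)/5 - 1683*log(z - 4)/32 + 211/(8*z - 32) + C

Factor the denominator: z*(z - 6)*(z - 5)*(z - 4)**2.
Partial-fraction decomposition: -1683/(32*(z - 4)) - 211/(8*(z - 4)**2) + 409/(5*(z - 5)) - 701/(24*(z - 6)) + 1/(480*z).
Integrate each term; A/(z−a) gives A·log|z−a|; A/(z−a)² gives −A/(z−a).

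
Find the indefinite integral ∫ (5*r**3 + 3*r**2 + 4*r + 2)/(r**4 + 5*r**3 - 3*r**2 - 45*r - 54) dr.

Factor the denominator: (r - 3)*(r + 2)*(r + 3)**2.
Partial-fraction decomposition: -25/(9*(r + 3)) - 59/(3*(r + 3)**2) + 34/(5*(r + 2)) + 44/(45*(r - 3)).
Integrate each term; A/(r−a) gives A·log|r−a|; A/(r−a)² gives −A/(r−a).

44*log(r - 3)/45 + 34*log(r + 2)/5 - 25*log(r + 3)/9 + 59/(3*r + 9) + C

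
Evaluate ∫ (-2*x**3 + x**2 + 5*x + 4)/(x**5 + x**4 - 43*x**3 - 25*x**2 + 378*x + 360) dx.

Factor the denominator: (x - 5)*(x - 4)*(x + 1)*(x + 3)*(x + 6).
Partial-fraction decomposition: 221/(825*(x + 6)) - 13/(84*(x + 3)) + 1/(150*(x + 1)) + 44/(175*(x - 4)) - 49/(132*(x - 5)).
Integrate each term: A/(x−a) contributes A·log|x−a|.

-49*log(x - 5)/132 + 44*log(x - 4)/175 + log(x + 1)/150 - 13*log(x + 3)/84 + 221*log(x + 6)/825 + C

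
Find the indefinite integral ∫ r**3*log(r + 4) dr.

r**4*log(r + 4)/4 - r**4/16 + r**3/3 - 2*r**2 + 16*r - 64*log(r + 4) + C

Use integration by parts with u = log(r + 4), dv = r**3 dr.
Then du = 1/(r + 4) dr and v = r**4/4.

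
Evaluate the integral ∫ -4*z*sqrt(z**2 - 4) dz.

Let u = z**2 - 4, so du = (2*z) dz.
Rewriting, the integral becomes -2·∫ √u du = -2·(2/3)u^(3/2).
Substituting back, u = z**2 - 4.

-4*(z**2 - 4)**(3/2)/3 + C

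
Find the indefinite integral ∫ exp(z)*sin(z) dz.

exp(z)*sin(z)/2 - exp(z)*cos(z)/2 + C

Let I denote the integral. Integrate by parts with u = sin(z), dv = exp(z) dz, so v = exp(z): I = exp(z)*sin(z) − ∫ exp(z)*cos(z) dz.
Apply parts again with u = cos(z), dv = exp(z) dz: ∫ exp(z)*cos(z) dz = exp(z)*cos(z) + I. Substituting back brings back I: I = exp(z)*sin(z) - exp(z)*cos(z) − I.
Solving for I: (1 + 1)·I equals the remaining terms, so I = (1/2)·(exp(z)*sin(z) - exp(z)*cos(z)).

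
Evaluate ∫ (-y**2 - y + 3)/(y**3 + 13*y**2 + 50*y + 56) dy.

log(y + 2)/10 + 3*log(y + 4)/2 - 13*log(y + 7)/5 + C

Factor the denominator: (y + 2)*(y + 4)*(y + 7).
Partial-fraction decomposition: -13/(5*(y + 7)) + 3/(2*(y + 4)) + 1/(10*(y + 2)).
Integrate each term: A/(y−a) contributes A·log|y−a|.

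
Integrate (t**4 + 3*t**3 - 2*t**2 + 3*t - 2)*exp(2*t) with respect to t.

Use integration by parts with u = t**4 + 3*t**3 - 2*t**2 + 3*t - 2, dv = exp(2*t) dt, so v = exp(2*t)/2.
Apply parts 4 times (tabular method): alternate signs, differentiate u down to 0, integrate dv up.

(4*t**4 + 4*t**3 - 14*t**2 + 26*t - 21)*exp(2*t)/8 + C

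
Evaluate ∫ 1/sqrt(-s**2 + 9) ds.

Substitute s = 3·sin(θ), so ds = 3·cos(θ) dθ and the radical becomes sqrt(-s**2 + 9) = 3·cos(θ) by the Pythagorean identity.
Integrate the resulting trig expression in θ, then back-substitute θ = asin(s/3), sin(θ) = s/3, cos(θ) = sqrt(-s**2 + 9)/3 (absorbing any constant into C).

asin(s/3) + C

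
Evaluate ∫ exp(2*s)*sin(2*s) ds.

Let I denote the integral. Integrate by parts with u = sin(2*s), dv = exp(2*s) ds, so v = exp(2*s)/2: I = exp(2*s)*sin(2*s)/2 − ∫ exp(2*s)*cos(2*s) ds.
Apply parts again with u = cos(2*s), dv = exp(2*s) ds: ∫ exp(2*s)*cos(2*s) ds = exp(2*s)*cos(2*s)/2 + I. Substituting back brings back I: I = exp(2*s)*sin(2*s)/2 - exp(2*s)*cos(2*s)/2 − I.
Solving for I: (1 + 1)·I equals the remaining terms, so I = (1/2)·(exp(2*s)*sin(2*s)/2 - exp(2*s)*cos(2*s)/2).

exp(2*s)*sin(2*s)/4 - exp(2*s)*cos(2*s)/4 + C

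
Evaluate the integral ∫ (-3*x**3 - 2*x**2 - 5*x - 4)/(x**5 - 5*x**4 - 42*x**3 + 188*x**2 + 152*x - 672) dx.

-1166*log(x - 7)/1755 + 31*log(x - 4)/45 - 23*log(x - 2)/160 - 11*log(x + 2)/432 + 301*log(x + 6)/2080 + C

Factor the denominator: (x - 7)*(x - 4)*(x - 2)*(x + 2)*(x + 6).
Partial-fraction decomposition: 301/(2080*(x + 6)) - 11/(432*(x + 2)) - 23/(160*(x - 2)) + 31/(45*(x - 4)) - 1166/(1755*(x - 7)).
Integrate each term: A/(x−a) contributes A·log|x−a|.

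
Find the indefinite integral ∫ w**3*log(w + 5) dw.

Use integration by parts with u = log(w + 5), dv = w**3 dw.
Then du = 1/(w + 5) dw and v = w**4/4.

w**4*log(w + 5)/4 - w**4/16 + 5*w**3/12 - 25*w**2/8 + 125*w/4 - 625*log(w + 5)/4 + C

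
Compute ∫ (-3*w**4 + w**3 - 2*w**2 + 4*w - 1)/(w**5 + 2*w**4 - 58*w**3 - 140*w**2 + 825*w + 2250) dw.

Factor the denominator: (w - 6)*(w - 5)*(w + 3)*(w + 5)**2.
Partial-fraction decomposition: -9247/(12100*(w + 5)) + 2071/(220*(w + 5)**2) - 301/(288*(w + 3)) + 1781/(800*(w - 5)) - 3721/(1089*(w - 6)).
Integrate each term; A/(w−a) gives A·log|w−a|; A/(w−a)² gives −A/(w−a).

-3721*log(w - 6)/1089 + 1781*log(w - 5)/800 - 301*log(w + 3)/288 - 9247*log(w + 5)/12100 - 2071/(220*w + 1100) + C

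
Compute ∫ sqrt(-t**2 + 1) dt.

Substitute t = sin(θ), so dt = cos(θ) dθ and the radical becomes sqrt(-t**2 + 1) = cos(θ) by the Pythagorean identity.
Integrate the resulting trig expression in θ, then back-substitute θ = asin(t), sin(θ) = t, cos(θ) = sqrt(-t**2 + 1) (absorbing any constant into C).

t*sqrt(-t**2 + 1)/2 + asin(t)/2 + C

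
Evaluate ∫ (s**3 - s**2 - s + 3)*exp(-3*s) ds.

Use integration by parts with u = s**3 - s**2 - s + 3, dv = exp(-3*s) ds, so v = -exp(-3*s)/3.
Apply parts 3 times (tabular method): alternate signs, differentiate u down to 0, integrate dv up.

(-3*s**3 + 3*s - 8)*exp(-3*s)/9 + C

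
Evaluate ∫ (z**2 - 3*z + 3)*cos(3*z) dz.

z**2*sin(3*z)/3 - z*sin(3*z) + 2*z*cos(3*z)/9 + 25*sin(3*z)/27 - cos(3*z)/3 + C

Use integration by parts with u = z**2 - 3*z + 3, dv = cos(3*z) dz, so v = sin(3*z)/3.
Apply parts 2 times (tabular method): alternate signs, differentiate u down to 0, integrate dv up.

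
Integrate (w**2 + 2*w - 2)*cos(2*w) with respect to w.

w**2*sin(2*w)/2 + w*sin(2*w) + w*cos(2*w)/2 - 5*sin(2*w)/4 + cos(2*w)/2 + C

Use integration by parts with u = w**2 + 2*w - 2, dv = cos(2*w) dw, so v = sin(2*w)/2.
Apply parts 2 times (tabular method): alternate signs, differentiate u down to 0, integrate dv up.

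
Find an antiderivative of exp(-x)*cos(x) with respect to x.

exp(-x)*sin(x)/2 - exp(-x)*cos(x)/2 + C

Let I denote the integral. Integrate by parts with u = cos(x), dv = exp(-x) dx, so v = -exp(-x): I = -exp(-x)*cos(x) − ∫ exp(-x)*sin(x) dx.
Apply parts again with u = sin(x), dv = exp(-x) dx: ∫ exp(-x)*sin(x) dx = -exp(-x)*sin(x) + I. Substituting back brings back I: I = exp(-x)*sin(x) - exp(-x)*cos(x) − I.
Solving for I: (1 + 1)·I equals the remaining terms, so I = (1/2)·(exp(-x)*sin(x) - exp(-x)*cos(x)).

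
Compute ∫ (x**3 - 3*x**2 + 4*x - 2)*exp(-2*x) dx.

(-4*x**3 + 6*x**2 - 10*x + 3)*exp(-2*x)/8 + C

Use integration by parts with u = x**3 - 3*x**2 + 4*x - 2, dv = exp(-2*x) dx, so v = -exp(-2*x)/2.
Apply parts 3 times (tabular method): alternate signs, differentiate u down to 0, integrate dv up.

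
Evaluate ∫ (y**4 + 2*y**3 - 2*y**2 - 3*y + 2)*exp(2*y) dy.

(2*y**4 - 4*y**2 - 2*y + 5)*exp(2*y)/4 + C

Use integration by parts with u = y**4 + 2*y**3 - 2*y**2 - 3*y + 2, dv = exp(2*y) dy, so v = exp(2*y)/2.
Apply parts 4 times (tabular method): alternate signs, differentiate u down to 0, integrate dv up.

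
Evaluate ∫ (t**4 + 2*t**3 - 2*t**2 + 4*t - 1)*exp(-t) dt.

(-t**4 - 6*t**3 - 16*t**2 - 36*t - 35)*exp(-t) + C

Use integration by parts with u = t**4 + 2*t**3 - 2*t**2 + 4*t - 1, dv = exp(-t) dt, so v = -exp(-t).
Apply parts 4 times (tabular method): alternate signs, differentiate u down to 0, integrate dv up.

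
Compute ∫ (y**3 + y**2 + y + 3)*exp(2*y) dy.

Use integration by parts with u = y**3 + y**2 + y + 3, dv = exp(2*y) dy, so v = exp(2*y)/2.
Apply parts 3 times (tabular method): alternate signs, differentiate u down to 0, integrate dv up.

(4*y**3 - 2*y**2 + 6*y + 9)*exp(2*y)/8 + C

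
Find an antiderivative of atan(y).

y*atan(y) - log(y**2 + 1)/2 + C

Use integration by parts with u = arctan(y), dv = dy.
Then du = 1/(y**2 + 1) dy.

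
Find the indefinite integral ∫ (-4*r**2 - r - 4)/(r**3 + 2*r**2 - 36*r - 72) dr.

-77*log(r - 6)/48 + 9*log(r + 2)/16 - 71*log(r + 6)/24 + C

Factor the denominator: (r - 6)*(r + 2)*(r + 6).
Partial-fraction decomposition: -71/(24*(r + 6)) + 9/(16*(r + 2)) - 77/(48*(r - 6)).
Integrate each term: A/(r−a) contributes A·log|r−a|.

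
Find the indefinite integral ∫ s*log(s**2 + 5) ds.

Let u = s**2 + 5, so du = (2*s) ds.
The integral becomes (1/2)·∫ log(u) du; integrate by parts with u′=log(u), dv′=du.

s**2*log(s**2 + 5)/2 - s**2/2 + 5*log(s**2 + 5)/2 + C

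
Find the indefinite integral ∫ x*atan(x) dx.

Use integration by parts with u = arctan(x), dv = x dx.
Then du = 1/(x**2 + 1) dx.

x**2*atan(x)/2 - x/2 + atan(x)/2 + C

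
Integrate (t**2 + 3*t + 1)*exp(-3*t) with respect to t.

Use integration by parts with u = t**2 + 3*t + 1, dv = exp(-3*t) dt, so v = -exp(-3*t)/3.
Apply parts 2 times (tabular method): alternate signs, differentiate u down to 0, integrate dv up.

(-9*t**2 - 33*t - 20)*exp(-3*t)/27 + C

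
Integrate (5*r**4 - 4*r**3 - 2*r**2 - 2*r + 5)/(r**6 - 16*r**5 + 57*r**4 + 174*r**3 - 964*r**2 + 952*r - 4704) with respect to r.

-4676454*log(r - 7)/339889 + 5537*log(r - 6)/400 - 1517*log(r + 4)/24200 - 23647*log(r**2 + 4)/2247200 - 27671*atan(r/2)/1123600 - 10526/(583*r - 4081) + C

Factor the denominator: (r - 7)**2*(r - 6)*(r + 4)*(r**2 + 4).
Partial-fraction decomposition: -(23647*r + 55342)/(1123600*(r**2 + 4)) - 1517/(24200*(r + 4)) + 5537/(400*(r - 6)) - 4676454/(339889*(r - 7)) + 10526/(583*(r - 7)**2).
Integrate each term; A/(r−a) gives A·log|r−a|; the (Br+D)/(r²+p²) term gives a log and an atan.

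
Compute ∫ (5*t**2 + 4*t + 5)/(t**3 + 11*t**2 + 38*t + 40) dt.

17*log(t + 2)/6 - 69*log(t + 4)/2 + 110*log(t + 5)/3 + C

Factor the denominator: (t + 2)*(t + 4)*(t + 5).
Partial-fraction decomposition: 110/(3*(t + 5)) - 69/(2*(t + 4)) + 17/(6*(t + 2)).
Integrate each term: A/(t−a) contributes A·log|t−a|.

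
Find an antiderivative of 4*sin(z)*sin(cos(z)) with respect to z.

4*cos(cos(z)) + C

Let u = cos(z), so du = (-sin(z)) dz.
Rewriting, the integral becomes -4·∫ sin(u) du = -4·-cos(u).
Substituting back, u = cos(z).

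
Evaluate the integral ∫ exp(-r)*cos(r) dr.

Let I denote the integral. Integrate by parts with u = cos(r), dv = exp(-r) dr, so v = -exp(-r): I = -exp(-r)*cos(r) − ∫ exp(-r)*sin(r) dr.
Apply parts again with u = sin(r), dv = exp(-r) dr: ∫ exp(-r)*sin(r) dr = -exp(-r)*sin(r) + I. Substituting back brings back I: I = exp(-r)*sin(r) - exp(-r)*cos(r) − I.
Solving for I: (1 + 1)·I equals the remaining terms, so I = (1/2)·(exp(-r)*sin(r) - exp(-r)*cos(r)).

exp(-r)*sin(r)/2 - exp(-r)*cos(r)/2 + C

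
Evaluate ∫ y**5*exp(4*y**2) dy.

(8*y**4 - 4*y**2 + 1)*exp(4*y**2)/64 + C

Let u = y², du = 2y dy; rewrite as (1/2)∫ u^2·exp(4u) du.
Now integrate by parts 2 times.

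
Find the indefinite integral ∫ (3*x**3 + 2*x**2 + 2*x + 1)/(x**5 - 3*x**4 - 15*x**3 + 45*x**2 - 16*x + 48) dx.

233*log(x - 4)/136 - 53*log(x - 3)/35 - 167*log(x + 4)/952 - log(x**2 + 1)/85 - atan(x)/85 + C

Factor the denominator: (x - 4)*(x - 3)*(x + 4)*(x**2 + 1).
Partial-fraction decomposition: -(2*x + 1)/(85*(x**2 + 1)) - 167/(952*(x + 4)) - 53/(35*(x - 3)) + 233/(136*(x - 4)).
Integrate each term; A/(x−a) gives A·log|x−a|; the (Bx+D)/(x²+p²) term gives a log and an atan.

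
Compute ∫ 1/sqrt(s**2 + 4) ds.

log(s + sqrt(s**2 + 4)) + C

Substitute s = 2·tan(θ), so ds = 2·sec(θ)^2 dθ and the radical becomes sqrt(s**2 + 4) = 2·sec(θ) by the Pythagorean identity.
Integrate the resulting trig expression in θ, then back-substitute tan(θ) = s/2, sec(θ) = sqrt(s**2 + 4)/2 (absorbing any constant into C).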